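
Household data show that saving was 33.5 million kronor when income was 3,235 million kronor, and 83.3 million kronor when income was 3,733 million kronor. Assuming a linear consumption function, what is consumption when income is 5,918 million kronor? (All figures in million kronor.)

C = 5616.2

MPS = ΔS/ΔY = (83.3 − 33.5)/(3733 − 3235) = 49.8/498 = 0.1
MPC = 1 − MPS = 0.9
Autonomous saving = 33.5 − 0.1(3235) = -290, so a = 290
C = 290 + 0.9(5918) = 290 + 5326.2 = 5616.2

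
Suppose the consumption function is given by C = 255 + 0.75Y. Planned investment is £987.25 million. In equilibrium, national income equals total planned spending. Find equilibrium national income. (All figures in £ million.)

Y = 4969

Y = C + I = 255 + 0.75Y + 987.25
Y − 0.75Y = 1242.25
0.25Y = 1242.25, so Y = 1242.25/0.25 = 4969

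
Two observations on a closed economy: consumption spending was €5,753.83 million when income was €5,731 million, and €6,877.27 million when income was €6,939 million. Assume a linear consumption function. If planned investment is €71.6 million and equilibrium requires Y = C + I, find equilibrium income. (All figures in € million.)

MPC = (6877.27 − 5753.83)/(6939 − 5731) = 1123.44/1208 = 0.93
a = 5753.83 − 0.93(5731) = 424
Equilibrium: Y = 424 + 0.93Y + 71.6
0.07Y = 495.6, so Y = 495.6/0.07 = 7080

Y = 7080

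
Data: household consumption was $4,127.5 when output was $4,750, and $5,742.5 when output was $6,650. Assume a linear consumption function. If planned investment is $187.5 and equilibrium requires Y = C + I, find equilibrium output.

MPC = (5742.5 − 4127.5)/(6650 − 4750) = 1615/1900 = 0.85
a = 4127.5 − 0.85(4750) = 90
Equilibrium: Y = 90 + 0.85Y + 187.5
0.15Y = 277.5, so Y = 277.5/0.15 = 1850

Y = 1850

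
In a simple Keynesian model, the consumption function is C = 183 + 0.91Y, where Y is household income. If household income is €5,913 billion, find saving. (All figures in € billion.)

C = 183 + 0.91(5913) = 183 + 5380.83 = 5563.83
S = Y − C = 5913 − 5563.83 = 349.17

S = 349.17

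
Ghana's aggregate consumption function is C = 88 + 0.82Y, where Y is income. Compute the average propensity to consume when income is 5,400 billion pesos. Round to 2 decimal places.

C = 88 + 0.82(5400) = 4516
APC = C/Y = 4516/5400 = 0.84

APC = 0.84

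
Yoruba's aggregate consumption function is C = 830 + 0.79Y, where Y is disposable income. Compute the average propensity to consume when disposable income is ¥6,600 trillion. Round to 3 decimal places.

C = 830 + 0.79(6600) = 6044
APC = C/Y = 6044/6600 = 0.916

APC = 0.916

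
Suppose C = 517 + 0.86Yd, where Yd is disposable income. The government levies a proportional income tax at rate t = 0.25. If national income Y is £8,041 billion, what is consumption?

C = 5703.445

Yd = (1 − 0.25)(8041) = 0.75(8041) = 6030.75
C = 517 + 0.86(6030.75) = 517 + 5186.445 = 5703.445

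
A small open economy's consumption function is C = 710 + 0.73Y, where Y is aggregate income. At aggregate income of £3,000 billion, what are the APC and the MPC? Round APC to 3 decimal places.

APC = 0.967; MPC = 0.73

MPC = 0.73 (the slope of the consumption function)
C = 710 + 0.73(3000) = 2900, so APC = 2900/3000 = 0.967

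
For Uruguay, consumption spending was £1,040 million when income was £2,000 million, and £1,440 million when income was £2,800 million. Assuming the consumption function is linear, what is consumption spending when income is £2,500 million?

MPC = (1440 − 1040)/(2800 − 2000) = 400/800 = 0.5
a = 1040 − 0.5(2000) = 1040 − 1000 = 40
C = 40 + 0.5(2500) = 40 + 1250 = 1290

C = 1290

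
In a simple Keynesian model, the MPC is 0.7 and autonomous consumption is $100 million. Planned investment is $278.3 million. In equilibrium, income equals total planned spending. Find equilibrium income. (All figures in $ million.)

Y = C + I = 100 + 0.7Y + 278.3
Y − 0.7Y = 378.3
0.3Y = 378.3, so Y = 378.3/0.3 = 1261

Y = 1261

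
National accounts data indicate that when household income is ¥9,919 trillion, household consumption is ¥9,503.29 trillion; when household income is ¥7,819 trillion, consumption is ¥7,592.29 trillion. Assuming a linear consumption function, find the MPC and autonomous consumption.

MPC = 0.91; a = 477

MPC = ΔC/ΔY = (9503.29 − 7592.29)/(9919 − 7819) = 1911/2100 = 0.91
a = C − MPC·Y = 7592.29 − 0.91(7819) = 7592.29 − 7115.29 = 477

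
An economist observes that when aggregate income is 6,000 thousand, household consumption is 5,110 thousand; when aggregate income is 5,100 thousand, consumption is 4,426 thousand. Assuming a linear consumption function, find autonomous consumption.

a = 550

MPC = ΔC/ΔY = (5110 − 4426)/(6000 − 5100) = 684/900 = 0.76
a = C − MPC·Y = 4426 − 0.76(5100) = 4426 − 3876 = 550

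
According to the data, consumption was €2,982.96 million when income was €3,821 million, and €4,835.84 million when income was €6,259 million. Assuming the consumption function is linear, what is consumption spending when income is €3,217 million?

C = 2523.92

MPC = (4835.84 − 2982.96)/(6259 − 3821) = 1852.88/2438 = 0.76
a = 2982.96 − 0.76(3821) = 2982.96 − 2903.96 = 79
C = 79 + 0.76(3217) = 79 + 2444.92 = 2523.92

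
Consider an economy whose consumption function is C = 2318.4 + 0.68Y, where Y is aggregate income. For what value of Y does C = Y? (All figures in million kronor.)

Y = 7245

At break-even, C = Y: 2318.4 + 0.68Y = Y
0.32Y = 2318.4, so Y = 2318.4/0.32 = 7245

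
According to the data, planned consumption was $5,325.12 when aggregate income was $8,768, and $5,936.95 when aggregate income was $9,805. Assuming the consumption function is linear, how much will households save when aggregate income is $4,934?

S = 1870.94

MPC = (5936.95 − 5325.12)/(9805 − 8768) = 611.83/1037 = 0.59
a = 5325.12 − 0.59(8768) = 5325.12 − 5173.12 = 152
C = 152 + 0.59(4934) = 3063.06
S = 4934 − 3063.06 = 1870.94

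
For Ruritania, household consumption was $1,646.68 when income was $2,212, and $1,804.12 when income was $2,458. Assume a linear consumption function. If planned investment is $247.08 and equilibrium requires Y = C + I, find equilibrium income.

Y = 1328

MPC = (1804.12 − 1646.68)/(2458 − 2212) = 157.44/246 = 0.64
a = 1646.68 − 0.64(2212) = 231
Equilibrium: Y = 231 + 0.64Y + 247.08
0.36Y = 478.08, so Y = 478.08/0.36 = 1328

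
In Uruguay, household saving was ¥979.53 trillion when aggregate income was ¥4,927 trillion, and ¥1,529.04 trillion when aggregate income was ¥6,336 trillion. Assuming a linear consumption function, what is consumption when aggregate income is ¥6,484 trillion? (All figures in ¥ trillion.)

C = 4897.24

MPS = ΔS/ΔY = (1529.04 − 979.53)/(6336 − 4927) = 549.51/1409 = 0.39
MPC = 1 − MPS = 0.61
Autonomous saving = 979.53 − 0.39(4927) = -942, so a = 942
C = 942 + 0.61(6484) = 942 + 3955.24 = 4897.24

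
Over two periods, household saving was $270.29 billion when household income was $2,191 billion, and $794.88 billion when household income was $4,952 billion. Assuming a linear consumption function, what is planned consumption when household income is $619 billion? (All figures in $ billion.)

MPS = ΔS/ΔY = (794.88 − 270.29)/(4952 − 2191) = 524.59/2761 = 0.19
MPC = 1 − MPS = 0.81
Autonomous saving = 270.29 − 0.19(2191) = -146, so a = 146
C = 146 + 0.81(619) = 146 + 501.39 = 647.39

C = 647.39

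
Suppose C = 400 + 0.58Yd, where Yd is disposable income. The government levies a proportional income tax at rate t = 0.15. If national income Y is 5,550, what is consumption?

Yd = (1 − 0.15)(5550) = 0.85(5550) = 4717.5
C = 400 + 0.58(4717.5) = 400 + 2736.15 = 3136.15

C = 3136.15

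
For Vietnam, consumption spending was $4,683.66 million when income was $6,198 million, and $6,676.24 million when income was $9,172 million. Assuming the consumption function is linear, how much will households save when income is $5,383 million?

MPC = (6676.24 − 4683.66)/(9172 − 6198) = 1992.58/2974 = 0.67
a = 4683.66 − 0.67(6198) = 4683.66 − 4152.66 = 531
C = 531 + 0.67(5383) = 4137.61
S = 5383 − 4137.61 = 1245.39

S = 1245.39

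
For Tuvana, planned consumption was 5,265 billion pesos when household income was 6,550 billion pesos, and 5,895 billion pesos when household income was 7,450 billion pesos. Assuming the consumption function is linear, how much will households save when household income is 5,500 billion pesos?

S = 970

MPC = (5895 − 5265)/(7450 − 6550) = 630/900 = 0.7
a = 5265 − 0.7(6550) = 5265 − 4585 = 680
C = 680 + 0.7(5500) = 4530
S = 5500 − 4530 = 970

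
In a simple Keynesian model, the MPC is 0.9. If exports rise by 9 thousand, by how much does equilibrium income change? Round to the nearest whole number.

The multiplier is 1/(1 − MPC) = 1/0.1.
ΔY = 9/0.1 = 90.00 ≈ 90

ΔY ≈ 90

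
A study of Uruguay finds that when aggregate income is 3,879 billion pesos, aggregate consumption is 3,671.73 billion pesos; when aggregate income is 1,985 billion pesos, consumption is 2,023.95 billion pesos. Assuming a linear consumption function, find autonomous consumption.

MPC = ΔC/ΔY = (3671.73 − 2023.95)/(3879 − 1985) = 1647.78/1894 = 0.87
a = C − MPC·Y = 2023.95 − 0.87(1985) = 2023.95 − 1726.95 = 297

a = 297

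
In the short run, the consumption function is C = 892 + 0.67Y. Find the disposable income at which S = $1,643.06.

S = Y − C = -892 + 0.33Y
-892 + 0.33Y = 1643.06, so 0.33Y = 2535.06 and Y = 7682

Y = 7682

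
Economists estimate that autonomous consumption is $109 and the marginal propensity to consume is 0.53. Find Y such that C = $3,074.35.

109 + 0.53Y = 3074.35
0.53Y = 2965.35, so Y = 2965.35/0.53 = 5595

Y = 5595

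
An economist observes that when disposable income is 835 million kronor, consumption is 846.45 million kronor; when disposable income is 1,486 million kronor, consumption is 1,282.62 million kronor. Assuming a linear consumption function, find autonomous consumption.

MPC = ΔC/ΔY = (1282.62 − 846.45)/(1486 − 835) = 436.17/651 = 0.67
a = C − MPC·Y = 846.45 − 0.67(835) = 846.45 − 559.45 = 287

a = 287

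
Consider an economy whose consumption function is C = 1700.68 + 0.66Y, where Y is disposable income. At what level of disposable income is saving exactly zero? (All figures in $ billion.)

At break-even, C = Y: 1700.68 + 0.66Y = Y
0.34Y = 1700.68, so Y = 1700.68/0.34 = 5002

Y = 5002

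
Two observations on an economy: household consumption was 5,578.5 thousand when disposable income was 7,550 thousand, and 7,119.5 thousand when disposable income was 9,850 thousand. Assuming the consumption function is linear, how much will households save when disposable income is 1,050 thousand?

MPC = (7119.5 − 5578.5)/(9850 − 7550) = 1541/2300 = 0.67
a = 5578.5 − 0.67(7550) = 5578.5 − 5058.5 = 520
C = 520 + 0.67(1050) = 1223.5
S = 1050 − 1223.5 = -173.5

S = -173.5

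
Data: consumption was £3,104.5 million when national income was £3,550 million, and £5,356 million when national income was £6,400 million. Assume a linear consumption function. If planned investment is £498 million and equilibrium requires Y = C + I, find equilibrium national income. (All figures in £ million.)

MPC = (5356 − 3104.5)/(6400 − 3550) = 2251.5/2850 = 0.79
a = 3104.5 − 0.79(3550) = 300
Equilibrium: Y = 300 + 0.79Y + 498
0.21Y = 798, so Y = 798/0.21 = 3800

Y = 3800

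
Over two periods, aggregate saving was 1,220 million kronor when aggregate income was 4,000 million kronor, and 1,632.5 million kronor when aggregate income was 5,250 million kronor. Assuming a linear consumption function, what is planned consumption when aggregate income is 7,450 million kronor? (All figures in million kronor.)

MPS = ΔS/ΔY = (1632.5 − 1220)/(5250 − 4000) = 412.5/1250 = 0.33
MPC = 1 − MPS = 0.67
Autonomous saving = 1220 − 0.33(4000) = -100, so a = 100
C = 100 + 0.67(7450) = 100 + 4991.5 = 5091.5

C = 5091.5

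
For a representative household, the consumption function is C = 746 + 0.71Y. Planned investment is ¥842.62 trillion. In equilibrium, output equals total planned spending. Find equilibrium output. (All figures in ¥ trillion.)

Y = 5478

Y = C + I = 746 + 0.71Y + 842.62
Y − 0.71Y = 1588.62
0.29Y = 1588.62, so Y = 1588.62/0.29 = 5478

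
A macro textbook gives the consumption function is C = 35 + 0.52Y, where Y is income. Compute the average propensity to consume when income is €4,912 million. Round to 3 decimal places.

C = 35 + 0.52(4912) = 2589.24
APC = C/Y = 2589.24/4912 = 0.527

APC = 0.527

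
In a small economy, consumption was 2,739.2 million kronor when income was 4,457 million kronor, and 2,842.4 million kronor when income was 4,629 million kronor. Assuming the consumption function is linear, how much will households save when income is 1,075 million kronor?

S = 365

MPC = (2842.4 − 2739.2)/(4629 − 4457) = 103.2/172 = 0.6
a = 2739.2 − 0.6(4457) = 2739.2 − 2674.2 = 65
C = 65 + 0.6(1075) = 710
S = 1075 − 710 = 365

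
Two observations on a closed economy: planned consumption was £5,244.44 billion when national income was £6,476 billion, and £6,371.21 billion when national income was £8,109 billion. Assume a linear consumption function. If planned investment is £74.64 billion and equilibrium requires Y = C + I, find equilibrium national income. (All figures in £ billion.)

MPC = (6371.21 − 5244.44)/(8109 − 6476) = 1126.77/1633 = 0.69
a = 5244.44 − 0.69(6476) = 776
Equilibrium: Y = 776 + 0.69Y + 74.64
0.31Y = 850.64, so Y = 850.64/0.31 = 2744

Y = 2744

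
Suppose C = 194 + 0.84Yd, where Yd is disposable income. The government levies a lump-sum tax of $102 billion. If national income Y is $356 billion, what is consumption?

C = 407.36

Yd = Y − T = 356 − 102 = 254
C = 194 + 0.84(254) = 194 + 213.36 = 407.36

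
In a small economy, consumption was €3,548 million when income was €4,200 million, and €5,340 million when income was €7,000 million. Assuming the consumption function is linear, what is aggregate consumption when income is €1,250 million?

C = 1660

MPC = (5340 − 3548)/(7000 − 4200) = 1792/2800 = 0.64
a = 3548 − 0.64(4200) = 3548 − 2688 = 860
C = 860 + 0.64(1250) = 860 + 800 = 1660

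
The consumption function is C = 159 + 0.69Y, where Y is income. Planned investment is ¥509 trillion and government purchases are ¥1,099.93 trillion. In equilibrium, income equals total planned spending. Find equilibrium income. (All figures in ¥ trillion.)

Y = 5703

Y = C + I + G = 159 + 0.69Y + 509 + 1099.93
Y − 0.69Y = 1767.93
0.31Y = 1767.93, so Y = 1767.93/0.31 = 5703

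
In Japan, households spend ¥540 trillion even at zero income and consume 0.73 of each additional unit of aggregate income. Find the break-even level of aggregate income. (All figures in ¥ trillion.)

Y = 2000

At break-even, C = Y: 540 + 0.73Y = Y
0.27Y = 540, so Y = 540/0.27 = 2000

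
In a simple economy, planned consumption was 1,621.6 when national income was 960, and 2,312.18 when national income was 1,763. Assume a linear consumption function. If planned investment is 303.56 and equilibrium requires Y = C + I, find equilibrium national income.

Y = 7854

MPC = (2312.18 − 1621.6)/(1763 − 960) = 690.58/803 = 0.86
a = 1621.6 − 0.86(960) = 796
Equilibrium: Y = 796 + 0.86Y + 303.56
0.14Y = 1099.56, so Y = 1099.56/0.14 = 7854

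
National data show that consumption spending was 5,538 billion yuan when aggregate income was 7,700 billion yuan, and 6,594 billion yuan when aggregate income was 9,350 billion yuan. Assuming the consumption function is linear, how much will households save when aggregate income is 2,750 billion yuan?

MPC = (6594 − 5538)/(9350 − 7700) = 1056/1650 = 0.64
a = 5538 − 0.64(7700) = 5538 − 4928 = 610
C = 610 + 0.64(2750) = 2370
S = 2750 − 2370 = 380

S = 380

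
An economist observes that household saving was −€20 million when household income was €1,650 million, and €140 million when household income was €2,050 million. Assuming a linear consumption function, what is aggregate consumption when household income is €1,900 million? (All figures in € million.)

MPS = ΔS/ΔY = (140 − (-20))/(2050 − 1650) = 160/400 = 0.4
MPC = 1 − MPS = 0.6
Autonomous saving = -20 − 0.4(1650) = -680, so a = 680
C = 680 + 0.6(1900) = 680 + 1140 = 1820

C = 1820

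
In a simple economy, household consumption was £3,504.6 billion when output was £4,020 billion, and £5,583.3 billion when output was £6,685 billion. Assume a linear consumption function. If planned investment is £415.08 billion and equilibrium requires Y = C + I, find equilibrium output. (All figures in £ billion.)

Y = 3564

MPC = (5583.3 − 3504.6)/(6685 − 4020) = 2078.7/2665 = 0.78
a = 3504.6 − 0.78(4020) = 369
Equilibrium: Y = 369 + 0.78Y + 415.08
0.22Y = 784.08, so Y = 784.08/0.22 = 3564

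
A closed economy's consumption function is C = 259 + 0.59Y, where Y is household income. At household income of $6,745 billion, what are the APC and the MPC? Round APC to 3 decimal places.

APC = 0.628; MPC = 0.59

MPC = 0.59 (the slope of the consumption function)
C = 259 + 0.59(6745) = 4238.55, so APC = 4238.55/6745 = 0.628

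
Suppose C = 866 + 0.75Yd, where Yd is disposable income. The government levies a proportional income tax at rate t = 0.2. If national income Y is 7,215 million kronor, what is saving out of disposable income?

S = 577

Yd = (1 − 0.2)(7215) = 0.8(7215) = 5772
C = 866 + 0.75(5772) = 866 + 4329 = 5195
S = Yd − C = 5772 − 5195 = 577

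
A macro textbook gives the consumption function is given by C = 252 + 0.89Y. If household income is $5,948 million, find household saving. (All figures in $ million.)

C = 252 + 0.89(5948) = 252 + 5293.72 = 5545.72
S = Y − C = 5948 − 5545.72 = 402.28

S = 402.28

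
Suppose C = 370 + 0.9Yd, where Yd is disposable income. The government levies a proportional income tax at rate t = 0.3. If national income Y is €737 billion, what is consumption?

Yd = (1 − 0.3)(737) = 0.7(737) = 515.9
C = 370 + 0.9(515.9) = 370 + 464.31 = 834.31

C = 834.31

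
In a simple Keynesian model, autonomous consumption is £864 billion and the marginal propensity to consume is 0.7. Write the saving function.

S = -864 + 0.3Y

S = Y − C = Y − (864 + 0.7Y) = -864 + (1 − 0.7)Y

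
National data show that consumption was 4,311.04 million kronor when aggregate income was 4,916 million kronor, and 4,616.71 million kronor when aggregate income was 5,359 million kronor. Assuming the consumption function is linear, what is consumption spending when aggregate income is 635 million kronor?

C = 1357.15

MPC = (4616.71 − 4311.04)/(5359 − 4916) = 305.67/443 = 0.69
a = 4311.04 − 0.69(4916) = 4311.04 − 3392.04 = 919
C = 919 + 0.69(635) = 919 + 438.15 = 1357.15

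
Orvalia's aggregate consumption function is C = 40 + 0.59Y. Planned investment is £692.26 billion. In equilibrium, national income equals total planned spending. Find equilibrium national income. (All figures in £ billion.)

Y = 1786

Y = C + I = 40 + 0.59Y + 692.26
Y − 0.59Y = 732.26
0.41Y = 732.26, so Y = 732.26/0.41 = 1786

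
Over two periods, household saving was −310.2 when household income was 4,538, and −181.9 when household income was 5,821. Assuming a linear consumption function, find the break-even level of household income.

Y = 7640

MPS = ΔS/ΔY = (-181.9 − (-310.2))/(5821 − 4538) = 128.3/1283 = 0.1
MPC = 1 − MPS = 0.9
From S(4538) = -310.2: −a + 0.1(4538) = -310.2, so a = 453.8 − (-310.2) = 764
Break-even (S = 0): Y = a/MPS = 764/0.1 = 7640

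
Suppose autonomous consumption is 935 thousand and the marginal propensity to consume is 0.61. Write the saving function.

S = -935 + 0.39Y

S = Y − C = Y − (935 + 0.61Y) = -935 + (1 − 0.61)Y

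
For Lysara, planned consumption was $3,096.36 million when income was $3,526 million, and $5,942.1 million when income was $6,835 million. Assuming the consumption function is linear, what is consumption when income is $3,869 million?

C = 3391.34

MPC = (5942.1 − 3096.36)/(6835 − 3526) = 2845.74/3309 = 0.86
a = 3096.36 − 0.86(3526) = 3096.36 − 3032.36 = 64
C = 64 + 0.86(3869) = 64 + 3327.34 = 3391.34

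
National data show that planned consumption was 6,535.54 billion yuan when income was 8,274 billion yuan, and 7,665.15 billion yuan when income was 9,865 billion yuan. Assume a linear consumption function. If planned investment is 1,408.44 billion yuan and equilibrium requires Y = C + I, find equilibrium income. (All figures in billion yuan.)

MPC = (7665.15 − 6535.54)/(9865 − 8274) = 1129.61/1591 = 0.71
a = 6535.54 − 0.71(8274) = 661
Equilibrium: Y = 661 + 0.71Y + 1408.44
0.29Y = 2069.44, so Y = 2069.44/0.29 = 7136

Y = 7136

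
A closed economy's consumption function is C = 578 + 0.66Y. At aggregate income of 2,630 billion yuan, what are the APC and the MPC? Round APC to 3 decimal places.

MPC = 0.66 (the slope of the consumption function)
C = 578 + 0.66(2630) = 2313.8, so APC = 2313.8/2630 = 0.880

APC = 0.880; MPC = 0.66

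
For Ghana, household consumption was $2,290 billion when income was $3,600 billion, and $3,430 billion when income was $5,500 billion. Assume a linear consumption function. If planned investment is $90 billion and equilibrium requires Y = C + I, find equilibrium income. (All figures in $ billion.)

Y = 550

MPC = (3430 − 2290)/(5500 − 3600) = 1140/1900 = 0.6
a = 2290 − 0.6(3600) = 130
Equilibrium: Y = 130 + 0.6Y + 90
0.4Y = 220, so Y = 220/0.4 = 550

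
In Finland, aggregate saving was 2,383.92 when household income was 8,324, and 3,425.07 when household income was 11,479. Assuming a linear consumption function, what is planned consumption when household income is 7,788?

C = 5580.96

MPS = ΔS/ΔY = (3425.07 − 2383.92)/(11479 − 8324) = 1041.15/3155 = 0.33
MPC = 1 − MPS = 0.67
Autonomous saving = 2383.92 − 0.33(8324) = -363, so a = 363
C = 363 + 0.67(7788) = 363 + 5217.96 = 5580.96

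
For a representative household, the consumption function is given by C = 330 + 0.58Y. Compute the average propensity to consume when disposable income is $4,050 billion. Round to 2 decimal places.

C = 330 + 0.58(4050) = 2679
APC = C/Y = 2679/4050 = 0.66

APC = 0.66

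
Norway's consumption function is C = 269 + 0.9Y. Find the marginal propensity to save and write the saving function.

MPS = 0.1; S = -269 + 0.1Y

MPS = 1 − MPC = 1 − 0.9 = 0.1
S = Y − C = -269 + 0.1Y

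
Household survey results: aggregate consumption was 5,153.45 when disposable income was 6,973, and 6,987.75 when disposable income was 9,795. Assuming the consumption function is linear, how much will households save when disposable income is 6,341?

MPC = (6987.75 − 5153.45)/(9795 − 6973) = 1834.3/2822 = 0.65
a = 5153.45 − 0.65(6973) = 5153.45 − 4532.45 = 621
C = 621 + 0.65(6341) = 4742.65
S = 6341 − 4742.65 = 1598.35

S = 1598.35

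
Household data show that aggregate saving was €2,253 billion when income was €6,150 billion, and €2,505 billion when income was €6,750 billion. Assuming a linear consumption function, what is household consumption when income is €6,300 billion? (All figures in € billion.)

MPS = ΔS/ΔY = (2505 − 2253)/(6750 − 6150) = 252/600 = 0.42
MPC = 1 − MPS = 0.58
Autonomous saving = 2253 − 0.42(6150) = -330, so a = 330
C = 330 + 0.58(6300) = 330 + 3654 = 3984

C = 3984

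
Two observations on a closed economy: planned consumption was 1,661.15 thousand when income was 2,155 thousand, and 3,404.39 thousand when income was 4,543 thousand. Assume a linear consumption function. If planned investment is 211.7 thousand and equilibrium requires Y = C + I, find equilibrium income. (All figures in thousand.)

MPC = (3404.39 − 1661.15)/(4543 − 2155) = 1743.24/2388 = 0.73
a = 1661.15 − 0.73(2155) = 88
Equilibrium: Y = 88 + 0.73Y + 211.7
0.27Y = 299.7, so Y = 299.7/0.27 = 1110

Y = 1110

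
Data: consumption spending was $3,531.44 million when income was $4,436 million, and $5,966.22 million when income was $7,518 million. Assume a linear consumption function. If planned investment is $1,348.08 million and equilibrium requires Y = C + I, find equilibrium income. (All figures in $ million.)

MPC = (5966.22 − 3531.44)/(7518 − 4436) = 2434.78/3082 = 0.79
a = 3531.44 − 0.79(4436) = 27
Equilibrium: Y = 27 + 0.79Y + 1348.08
0.21Y = 1375.08, so Y = 1375.08/0.21 = 6548

Y = 6548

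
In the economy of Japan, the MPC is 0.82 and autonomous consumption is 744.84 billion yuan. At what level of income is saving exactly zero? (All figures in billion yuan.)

Y = 4138

At break-even, C = Y: 744.84 + 0.82Y = Y
0.18Y = 744.84, so Y = 744.84/0.18 = 4138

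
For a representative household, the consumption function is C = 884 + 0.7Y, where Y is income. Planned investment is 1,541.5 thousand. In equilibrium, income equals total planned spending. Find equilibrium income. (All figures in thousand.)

Y = 8085

Y = C + I = 884 + 0.7Y + 1541.5
Y − 0.7Y = 2425.5
0.3Y = 2425.5, so Y = 2425.5/0.3 = 8085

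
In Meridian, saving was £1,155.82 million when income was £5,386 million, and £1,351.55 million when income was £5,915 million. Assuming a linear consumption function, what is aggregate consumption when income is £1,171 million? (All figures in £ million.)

C = 1574.73

MPS = ΔS/ΔY = (1351.55 − 1155.82)/(5915 − 5386) = 195.73/529 = 0.37
MPC = 1 − MPS = 0.63
Autonomous saving = 1155.82 − 0.37(5386) = -837, so a = 837
C = 837 + 0.63(1171) = 837 + 737.73 = 1574.73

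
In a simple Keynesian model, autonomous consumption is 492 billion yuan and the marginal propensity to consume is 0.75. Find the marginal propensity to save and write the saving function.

MPS = 0.25; S = -492 + 0.25Y

MPS = 1 − MPC = 1 − 0.75 = 0.25
S = Y − C = -492 + 0.25Y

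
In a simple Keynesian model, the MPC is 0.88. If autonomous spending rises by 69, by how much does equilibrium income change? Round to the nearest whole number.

The multiplier is 1/(1 − MPC) = 1/0.12.
ΔY = 69/0.12 = 575.00 ≈ 575

ΔY ≈ 575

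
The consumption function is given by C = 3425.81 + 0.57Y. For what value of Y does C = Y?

Y = 7967

At break-even, C = Y: 3425.81 + 0.57Y = Y
0.43Y = 3425.81, so Y = 3425.81/0.43 = 7967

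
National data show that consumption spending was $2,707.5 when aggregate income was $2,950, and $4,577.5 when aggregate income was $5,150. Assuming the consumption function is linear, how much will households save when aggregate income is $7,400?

S = 910

MPC = (4577.5 − 2707.5)/(5150 − 2950) = 1870/2200 = 0.85
a = 2707.5 − 0.85(2950) = 2707.5 − 2507.5 = 200
C = 200 + 0.85(7400) = 6490
S = 7400 − 6490 = 910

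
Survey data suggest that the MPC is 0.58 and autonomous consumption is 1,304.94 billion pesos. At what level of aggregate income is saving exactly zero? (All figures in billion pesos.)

Y = 3107

At break-even, C = Y: 1304.94 + 0.58Y = Y
0.42Y = 1304.94, so Y = 1304.94/0.42 = 3107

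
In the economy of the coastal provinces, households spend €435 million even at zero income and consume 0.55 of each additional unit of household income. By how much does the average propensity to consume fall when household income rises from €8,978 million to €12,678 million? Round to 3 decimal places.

At Y = 8978: C = 435 + 0.55(8978) = 5372.9, APC = 5372.9/8978 = 0.5985
At Y = 12678: C = 7407.9, APC = 7407.9/12678 = 0.5843
Fall in APC = 0.5985 − 0.5843 = 0.0142 ≈ 0.014

ΔAPC = 0.014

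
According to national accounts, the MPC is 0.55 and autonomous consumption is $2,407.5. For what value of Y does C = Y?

At break-even, C = Y: 2407.5 + 0.55Y = Y
0.45Y = 2407.5, so Y = 2407.5/0.45 = 5350

Y = 5350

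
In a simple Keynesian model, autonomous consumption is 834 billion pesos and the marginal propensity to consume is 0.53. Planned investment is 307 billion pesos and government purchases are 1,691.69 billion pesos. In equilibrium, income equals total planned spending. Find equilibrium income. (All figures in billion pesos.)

Y = C + I + G = 834 + 0.53Y + 307 + 1691.69
Y − 0.53Y = 2832.69
0.47Y = 2832.69, so Y = 2832.69/0.47 = 6027

Y = 6027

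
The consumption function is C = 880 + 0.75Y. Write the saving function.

S = -880 + 0.25Y

S = Y − C = Y − (880 + 0.75Y) = -880 + (1 − 0.75)Y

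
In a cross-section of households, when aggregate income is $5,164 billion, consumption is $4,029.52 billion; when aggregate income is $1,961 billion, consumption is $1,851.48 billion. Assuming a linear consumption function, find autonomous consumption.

MPC = ΔC/ΔY = (4029.52 − 1851.48)/(5164 − 1961) = 2178.04/3203 = 0.68
a = C − MPC·Y = 1851.48 − 0.68(1961) = 1851.48 − 1333.48 = 518

a = 518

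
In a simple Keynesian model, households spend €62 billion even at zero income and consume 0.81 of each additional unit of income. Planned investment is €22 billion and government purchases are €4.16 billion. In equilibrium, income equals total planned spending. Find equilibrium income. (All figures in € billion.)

Y = 464

Y = C + I + G = 62 + 0.81Y + 22 + 4.16
Y − 0.81Y = 88.16
0.19Y = 88.16, so Y = 88.16/0.19 = 464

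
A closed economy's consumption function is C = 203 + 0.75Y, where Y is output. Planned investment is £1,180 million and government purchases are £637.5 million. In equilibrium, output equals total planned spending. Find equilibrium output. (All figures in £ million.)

Y = 8082

Y = C + I + G = 203 + 0.75Y + 1180 + 637.5
Y − 0.75Y = 2020.5
0.25Y = 2020.5, so Y = 2020.5/0.25 = 8082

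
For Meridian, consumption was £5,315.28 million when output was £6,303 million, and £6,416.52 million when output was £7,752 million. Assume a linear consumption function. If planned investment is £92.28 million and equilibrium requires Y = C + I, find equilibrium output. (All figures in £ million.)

MPC = (6416.52 − 5315.28)/(7752 − 6303) = 1101.24/1449 = 0.76
a = 5315.28 − 0.76(6303) = 525
Equilibrium: Y = 525 + 0.76Y + 92.28
0.24Y = 617.28, so Y = 617.28/0.24 = 2572

Y = 2572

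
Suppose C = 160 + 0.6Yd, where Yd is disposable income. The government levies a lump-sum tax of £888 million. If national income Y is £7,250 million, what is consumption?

Yd = Y − T = 7250 − 888 = 6362
C = 160 + 0.6(6362) = 160 + 3817.2 = 3977.2

C = 3977.2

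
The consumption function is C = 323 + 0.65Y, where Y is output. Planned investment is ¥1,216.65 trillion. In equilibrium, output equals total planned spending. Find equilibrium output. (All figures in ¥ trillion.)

Y = 4399

Y = C + I = 323 + 0.65Y + 1216.65
Y − 0.65Y = 1539.65
0.35Y = 1539.65, so Y = 1539.65/0.35 = 4399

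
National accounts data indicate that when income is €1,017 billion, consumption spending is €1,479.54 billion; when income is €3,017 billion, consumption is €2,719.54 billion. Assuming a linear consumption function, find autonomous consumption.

MPC = ΔC/ΔY = (2719.54 − 1479.54)/(3017 − 1017) = 1240/2000 = 0.62
a = C − MPC·Y = 1479.54 − 0.62(1017) = 1479.54 − 630.54 = 849

a = 849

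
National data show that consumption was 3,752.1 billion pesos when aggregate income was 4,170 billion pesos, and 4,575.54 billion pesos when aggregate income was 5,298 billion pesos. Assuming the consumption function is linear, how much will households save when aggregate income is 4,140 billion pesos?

MPC = (4575.54 − 3752.1)/(5298 − 4170) = 823.44/1128 = 0.73
a = 3752.1 − 0.73(4170) = 3752.1 − 3044.1 = 708
C = 708 + 0.73(4140) = 3730.2
S = 4140 − 3730.2 = 409.8

S = 409.8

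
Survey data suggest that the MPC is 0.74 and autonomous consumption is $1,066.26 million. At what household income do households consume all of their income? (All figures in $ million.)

Y = 4101

At break-even, C = Y: 1066.26 + 0.74Y = Y
0.26Y = 1066.26, so Y = 1066.26/0.26 = 4101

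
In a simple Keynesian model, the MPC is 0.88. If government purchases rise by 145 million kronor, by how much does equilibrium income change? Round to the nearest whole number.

ΔY ≈ 1208

The multiplier is 1/(1 − MPC) = 1/0.12.
ΔY = 145/0.12 = 1208.33 ≈ 1208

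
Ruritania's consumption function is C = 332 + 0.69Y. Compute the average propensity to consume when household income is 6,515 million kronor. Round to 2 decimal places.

C = 332 + 0.69(6515) = 4827.35
APC = C/Y = 4827.35/6515 = 0.74

APC = 0.74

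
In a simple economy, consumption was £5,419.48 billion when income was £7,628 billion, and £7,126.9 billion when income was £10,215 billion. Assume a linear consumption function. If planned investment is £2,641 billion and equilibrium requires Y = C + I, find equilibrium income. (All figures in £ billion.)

Y = 8900

MPC = (7126.9 − 5419.48)/(10215 − 7628) = 1707.42/2587 = 0.66
a = 5419.48 − 0.66(7628) = 385
Equilibrium: Y = 385 + 0.66Y + 2641
0.34Y = 3026, so Y = 3026/0.34 = 8900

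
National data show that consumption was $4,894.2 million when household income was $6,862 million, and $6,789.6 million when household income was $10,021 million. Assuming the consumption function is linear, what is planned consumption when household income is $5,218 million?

MPC = (6789.6 − 4894.2)/(10021 − 6862) = 1895.4/3159 = 0.6
a = 4894.2 − 0.6(6862) = 4894.2 − 4117.2 = 777
C = 777 + 0.6(5218) = 777 + 3130.8 = 3907.8

C = 3907.8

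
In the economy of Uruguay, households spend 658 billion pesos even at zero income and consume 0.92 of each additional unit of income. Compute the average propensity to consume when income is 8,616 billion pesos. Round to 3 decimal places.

APC = 0.996

C = 658 + 0.92(8616) = 8584.72
APC = C/Y = 8584.72/8616 = 0.996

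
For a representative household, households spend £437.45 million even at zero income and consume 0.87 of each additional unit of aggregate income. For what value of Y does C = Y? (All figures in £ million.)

Y = 3365

At break-even, C = Y: 437.45 + 0.87Y = Y
0.13Y = 437.45, so Y = 437.45/0.13 = 3365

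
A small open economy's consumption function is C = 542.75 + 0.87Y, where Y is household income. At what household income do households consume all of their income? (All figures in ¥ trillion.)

At break-even, C = Y: 542.75 + 0.87Y = Y
0.13Y = 542.75, so Y = 542.75/0.13 = 4175

Y = 4175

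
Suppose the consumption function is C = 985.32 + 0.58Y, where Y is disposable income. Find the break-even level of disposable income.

At break-even, C = Y: 985.32 + 0.58Y = Y
0.42Y = 985.32, so Y = 985.32/0.42 = 2346

Y = 2346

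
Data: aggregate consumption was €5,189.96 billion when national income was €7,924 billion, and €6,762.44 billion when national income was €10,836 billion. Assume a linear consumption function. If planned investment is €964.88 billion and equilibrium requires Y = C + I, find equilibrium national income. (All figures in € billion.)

Y = 4078

MPC = (6762.44 − 5189.96)/(10836 − 7924) = 1572.48/2912 = 0.54
a = 5189.96 − 0.54(7924) = 911
Equilibrium: Y = 911 + 0.54Y + 964.88
0.46Y = 1875.88, so Y = 1875.88/0.46 = 4078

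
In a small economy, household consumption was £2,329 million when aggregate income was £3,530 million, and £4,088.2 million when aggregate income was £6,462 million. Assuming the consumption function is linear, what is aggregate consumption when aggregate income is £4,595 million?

MPC = (4088.2 − 2329)/(6462 − 3530) = 1759.2/2932 = 0.6
a = 2329 − 0.6(3530) = 2329 − 2118 = 211
C = 211 + 0.6(4595) = 211 + 2757 = 2968

C = 2968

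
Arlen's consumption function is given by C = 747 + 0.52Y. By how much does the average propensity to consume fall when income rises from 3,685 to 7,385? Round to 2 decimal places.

At Y = 3685: C = 747 + 0.52(3685) = 2663.2, APC = 2663.2/3685 = 0.723
At Y = 7385: C = 4587.2, APC = 4587.2/7385 = 0.621
Fall in APC = 0.723 − 0.621 = 0.102 ≈ 0.10

ΔAPC = 0.10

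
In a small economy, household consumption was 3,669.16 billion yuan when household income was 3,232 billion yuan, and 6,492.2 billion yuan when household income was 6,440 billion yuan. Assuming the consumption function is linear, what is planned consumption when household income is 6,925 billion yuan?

MPC = (6492.2 − 3669.16)/(6440 − 3232) = 2823.04/3208 = 0.88
a = 3669.16 − 0.88(3232) = 3669.16 − 2844.16 = 825
C = 825 + 0.88(6925) = 825 + 6094 = 6919

C = 6919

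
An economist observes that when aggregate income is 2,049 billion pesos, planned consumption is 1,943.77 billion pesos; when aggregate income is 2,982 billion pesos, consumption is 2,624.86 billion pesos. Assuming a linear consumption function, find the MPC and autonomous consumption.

MPC = 0.73; a = 448

MPC = ΔC/ΔY = (2624.86 − 1943.77)/(2982 − 2049) = 681.09/933 = 0.73
a = C − MPC·Y = 1943.77 − 0.73(2049) = 1943.77 − 1495.77 = 448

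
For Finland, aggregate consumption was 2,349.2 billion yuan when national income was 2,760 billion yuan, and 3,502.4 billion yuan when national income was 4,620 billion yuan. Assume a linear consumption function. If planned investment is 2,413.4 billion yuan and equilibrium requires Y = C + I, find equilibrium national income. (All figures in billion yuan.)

Y = 8030

MPC = (3502.4 − 2349.2)/(4620 − 2760) = 1153.2/1860 = 0.62
a = 2349.2 − 0.62(2760) = 638
Equilibrium: Y = 638 + 0.62Y + 2413.4
0.38Y = 3051.4, so Y = 3051.4/0.38 = 8030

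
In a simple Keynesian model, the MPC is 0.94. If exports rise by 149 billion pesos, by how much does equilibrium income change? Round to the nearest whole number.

The multiplier is 1/(1 − MPC) = 1/0.06.
ΔY = 149/0.06 = 2483.33 ≈ 2483

ΔY ≈ 2483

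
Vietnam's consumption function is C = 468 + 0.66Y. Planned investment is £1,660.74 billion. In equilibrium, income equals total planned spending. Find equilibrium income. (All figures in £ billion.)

Y = C + I = 468 + 0.66Y + 1660.74
Y − 0.66Y = 2128.74
0.34Y = 2128.74, so Y = 2128.74/0.34 = 6261

Y = 6261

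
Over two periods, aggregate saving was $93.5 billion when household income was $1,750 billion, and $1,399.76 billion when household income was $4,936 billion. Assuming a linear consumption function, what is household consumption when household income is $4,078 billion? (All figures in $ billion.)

MPS = ΔS/ΔY = (1399.76 − 93.5)/(4936 − 1750) = 1306.26/3186 = 0.41
MPC = 1 − MPS = 0.59
Autonomous saving = 93.5 − 0.41(1750) = -624, so a = 624
C = 624 + 0.59(4078) = 624 + 2406.02 = 3030.02

C = 3030.02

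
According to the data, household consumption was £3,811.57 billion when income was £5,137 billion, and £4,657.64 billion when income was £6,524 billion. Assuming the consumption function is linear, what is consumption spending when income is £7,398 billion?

C = 5190.78

MPC = (4657.64 − 3811.57)/(6524 − 5137) = 846.07/1387 = 0.61
a = 3811.57 − 0.61(5137) = 3811.57 − 3133.57 = 678
C = 678 + 0.61(7398) = 678 + 4512.78 = 5190.78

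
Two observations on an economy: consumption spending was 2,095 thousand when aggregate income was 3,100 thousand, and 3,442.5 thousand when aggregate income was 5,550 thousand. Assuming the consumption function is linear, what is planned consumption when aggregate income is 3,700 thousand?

MPC = (3442.5 − 2095)/(5550 − 3100) = 1347.5/2450 = 0.55
a = 2095 − 0.55(3100) = 2095 − 1705 = 390
C = 390 + 0.55(3700) = 390 + 2035 = 2425

C = 2425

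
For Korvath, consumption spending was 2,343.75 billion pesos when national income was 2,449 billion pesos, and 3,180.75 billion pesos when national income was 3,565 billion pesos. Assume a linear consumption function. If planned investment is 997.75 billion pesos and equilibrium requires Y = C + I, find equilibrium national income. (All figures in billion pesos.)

Y = 6019

MPC = (3180.75 − 2343.75)/(3565 − 2449) = 837/1116 = 0.75
a = 2343.75 − 0.75(2449) = 507
Equilibrium: Y = 507 + 0.75Y + 997.75
0.25Y = 1504.75, so Y = 1504.75/0.25 = 6019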